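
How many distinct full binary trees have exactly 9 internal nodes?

The structures are counted by the Catalan number C_n. Here n = 9.
C_n = C(2n,n)/(n+1), so C_{9} = C(18,9)/10 = 48620/10.

Final answer: C_{9} = 4862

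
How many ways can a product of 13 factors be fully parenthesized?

The structures are counted by the Catalan number C_n. Here n = 13 - 1 = 12.
C_n = C(2n,n) - C(2n,n+1), so C_{12} = C(24,12) - C(24,13) = 2704156 - 2496144.

Final answer: C_{12} = 208012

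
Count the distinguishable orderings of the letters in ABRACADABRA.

Letters (A:5, B:2, C:1, D:1, R:2). Total letters: 11.
Permutations = 11!/(5! x 2! x 2!).

Final answer: 83160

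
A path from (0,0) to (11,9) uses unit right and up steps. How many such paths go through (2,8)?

Paths (0,0)->(2,8): C(10,8) = 45.
Paths (2,8)->(11,9): C(10,1) = 10.
By multiplication principle: 45 x 10.

Final answer: 450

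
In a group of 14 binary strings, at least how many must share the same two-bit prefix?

There are 4 possible values for two-bit prefix. With 14 binary strings and 4 categories, by pigeonhole: ceiling(14/4).

Final answer: 4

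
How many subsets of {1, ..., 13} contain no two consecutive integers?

Condition on whether n belongs to the subset: if not, any valid subset of {1, ..., n-1} works (a(n-1)); if so, n-1 is excluded and the rest is a valid subset of {1, ..., n-2} (a(n-2)). Hence a(n) = a(n-1) + a(n-2), a(1)=2, a(2)=3.
Iterating the recurrence: a(1)=2, a(2)=3, a(3)=5, a(4)=8, a(5)=13, a(6)=21, a(7)=34, a(8)=55, a(9)=89, a(10)=144, a(11)=233, a(12)=377, a(13)=610.

Final answer: 610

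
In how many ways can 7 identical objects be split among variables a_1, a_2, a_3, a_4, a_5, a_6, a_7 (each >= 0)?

Stars and bars with 7 stars and 6 bars:
C(7+7-1, 7-1) = C(13,6).

Final answer: C(13,6) = 1716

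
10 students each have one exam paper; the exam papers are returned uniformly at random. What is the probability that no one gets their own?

D(n) = (n-1)(D(n-1) + D(n-2)), D(0)=1, D(1)=0.
Building up: D(2)=1, D(3)=2, D(4)=9, D(5)=44, D(6)=265, D(7)=1854, D(8)=14833, D(9)=133496, D(10)=1334961.
Total arrangements: 10! = 3628800.
Probability = D(10)/10! = 16481/44800.

Final answer: D(10)/10! = 1334961/3628800 = 0.367879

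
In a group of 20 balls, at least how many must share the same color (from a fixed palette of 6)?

There are 6 possible values for color (from a fixed palette of 6). With 20 balls and 6 categories, by pigeonhole: ceiling(20/6).

Final answer: 4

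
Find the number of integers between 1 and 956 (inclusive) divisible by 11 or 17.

Multiples of 11: 86. Multiples of 17: 56. Of both (lcm=187): 5.
By inclusion-exclusion: 86 + 56 - 5.

Final answer: 137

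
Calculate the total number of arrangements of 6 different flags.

The number of ways to arrange 6 distinct objects is 6!.

Final answer: 6! = 720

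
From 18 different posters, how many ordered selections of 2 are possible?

P(18,2) = 18!/(18-2)! = 18!/16!.

Final answer: P(18,2) = 306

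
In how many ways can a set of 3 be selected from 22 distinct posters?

C(22,3) = 22!/(3! x (22-3)!).

Final answer: C(22,3) = 1540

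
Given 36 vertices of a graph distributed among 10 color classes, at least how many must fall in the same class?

By pigeonhole with 36 objects and 10 categories: ceiling(36/10).

Final answer: 4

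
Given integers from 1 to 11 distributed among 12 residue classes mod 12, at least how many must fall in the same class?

By pigeonhole with 11 objects and 12 categories: ceiling(11/12).

Final answer: 1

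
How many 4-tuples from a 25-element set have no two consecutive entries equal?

First character: 25 choices. Each subsequent: 24 choices (must differ from the previous one).
Total: 25 x 24^3.

Final answer: 25 x 24^{3} = 345600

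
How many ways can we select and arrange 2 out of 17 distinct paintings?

P(17,2) = 17!/(17-2)! = 17!/15!.

Final answer: P(17,2) = 272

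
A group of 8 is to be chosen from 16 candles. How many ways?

C(16,8) = 16!/(8! x (16-8)!).

Final answer: C(16,8) = 12870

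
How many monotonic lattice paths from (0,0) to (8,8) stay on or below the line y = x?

Total monotonic paths to (8,8): C(16,8) = 12870.
By the reflection principle, paths that go above the diagonal number C(16,9) = 11440.
Valid Dyck paths: 12870 - 11440.
(Check: C(16,8) - C(16,9) = C(16,8)/9, the Catalan number C_{8}.)

Final answer: C_{8} = 1430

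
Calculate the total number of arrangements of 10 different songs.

The number of ways to arrange 10 distinct objects is 10!.

Final answer: 10! = 3628800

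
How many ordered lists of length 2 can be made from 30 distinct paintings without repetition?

P(30,2) = 30!/(30-2)! = 30!/28!.

Final answer: P(30,2) = 870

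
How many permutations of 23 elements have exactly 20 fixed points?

Choose which 20 elements are fixed: C(23,20) = 1771.
Derange the remaining 3 using D(j) = (j-1)(D(j-1) + D(j-2)), D(0)=1, D(1)=0: D(2)=1, D(3)=2.
Total: 1771 x 2.

Final answer: C(23,20) D(3) = 3542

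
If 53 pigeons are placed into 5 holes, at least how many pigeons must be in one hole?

By the pigeonhole principle: ceiling(53/5).

Final answer: 11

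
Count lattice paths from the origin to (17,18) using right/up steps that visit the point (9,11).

Paths (0,0)->(9,11): C(20,11) = 167960.
Paths (9,11)->(17,18): C(15,7) = 6435.
By multiplication principle: 167960 x 6435.

Final answer: 1080822600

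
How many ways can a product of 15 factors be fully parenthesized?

The structures are counted by the Catalan number C_n. Here n = 15 - 1 = 14.
Using C_0 = 1 and C_(k+1) = C_k x 2(2k+1)/(k+2), build up term by term: C_1=1, C_2=2, C_3=5, C_4=14, C_5=42, C_6=132, C_7=429, C_8=1430, C_9=4862, C_10=16796, C_11=58786, C_12=208012, C_13=742900, C_14=2674440.

Final answer: C_{14} = 2674440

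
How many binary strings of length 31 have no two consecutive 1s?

Classify by the final bit: ...0 gives a(n-1) strings, ...01 gives a(n-2) strings. Thus a(n) = a(n-1) + a(n-2) with a(1)=2, a(2)=3.
Computing successive values: a(1)=2, a(2)=3, a(3)=5, a(4)=8, a(5)=13, a(6)=21, a(7)=34, a(8)=55, a(9)=89, a(10)=144, a(11)=233, a(12)=377, a(13)=610, a(14)=987, a(15)=1597, a(16)=2584, a(17)=4181, a(18)=6765, a(19)=10946, a(20)=17711, a(21)=28657, a(22)=46368, a(23)=75025, a(24)=121393, a(25)=196418, a(26)=317811, a(27)=514229, a(28)=832040, a(29)=1346269, a(30)=2178309, a(31)=3524578.

Final answer: 3524578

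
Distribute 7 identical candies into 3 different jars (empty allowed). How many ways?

Stars and bars: C(n+k-1, k-1) = C(9,2).

Final answer: C(9,2) = 36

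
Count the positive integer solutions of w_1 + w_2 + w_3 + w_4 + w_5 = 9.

Substitute w'_i = w_i - 1 (so w'_i >= 0). Then sum w'_i = 9 - 5 = 4.
Stars and bars: C(4+5-1, 5-1) = C(8,4).

Final answer: C(8,4) = 70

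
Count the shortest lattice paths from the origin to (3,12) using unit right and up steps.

Each path has 3 right steps and 12 up steps in some order (15 steps total).
Choose which 12 of the 15 steps are up: C(15,12).

Final answer: C(15,12) = 455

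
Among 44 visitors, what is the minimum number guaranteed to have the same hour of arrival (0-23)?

There are 24 possible values for hour of arrival (0-23). With 44 visitors and 24 categories, by pigeonhole: ceiling(44/24).

Final answer: 2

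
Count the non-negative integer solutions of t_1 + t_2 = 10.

Stars and bars with 10 stars and 1 bars:
C(10+2-1, 2-1) = C(11,1).

Final answer: C(11,1) = 11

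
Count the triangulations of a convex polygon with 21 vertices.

This is a standard Catalan-number count: the answer is C_n. Here n = 21 - 2 = 19.
C_n = (2n)!/(n!(n+1)!), so C_{19} = 38!/(19! x 20!) = C(38,19)/20 = 35345263800/20.

Final answer: C_{19} = 1767263190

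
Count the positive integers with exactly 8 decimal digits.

The leading digit cannot be 0 (9 options); the other 7 digits can be anything (10 options each).
Total: 9 x 10^7.

Final answer: 90000000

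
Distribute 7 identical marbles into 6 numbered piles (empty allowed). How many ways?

Stars and bars: C(n+k-1, k-1) = C(12,5).

Final answer: C(12,5) = 792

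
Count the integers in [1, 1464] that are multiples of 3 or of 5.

Multiples of 3: 488. Multiples of 5: 292. Of both (lcm=15): 97.
By inclusion-exclusion: 488 + 292 - 97.

Final answer: 683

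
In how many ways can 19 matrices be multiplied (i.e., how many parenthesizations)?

This is counted by the nth Catalan number C_n. Here n = 19 - 1 = 18.
C_n = C(2n,n) - C(2n,n+1), so C_{18} = C(36,18) - C(36,19) = 9075135300 - 8597496600.

Final answer: C_{18} = 477638700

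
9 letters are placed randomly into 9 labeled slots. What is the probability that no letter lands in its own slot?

Derangements satisfy D(n) = (n-1)(D(n-1) + D(n-2)), starting from D(0)=1, D(1)=0.
Building up: D(2)=1, D(3)=2, D(4)=9, D(5)=44, D(6)=265, D(7)=1854, D(8)=14833, D(9)=133496.
Total arrangements: 9! = 362880.
Probability = D(9)/9! = 16687/45360.

Final answer: D(9)/9! = 133496/362880 = 0.367879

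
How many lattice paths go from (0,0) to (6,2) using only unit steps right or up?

Each path has 6 right steps and 2 up steps in some order (8 steps total).
Choose which 2 of the 8 steps are up: C(8,2).

Final answer: C(8,2) = 28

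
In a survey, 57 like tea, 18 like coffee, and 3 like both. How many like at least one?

|A union B| = |A| + |B| - |A intersect B| = 57 + 18 - 3.

Final answer: 72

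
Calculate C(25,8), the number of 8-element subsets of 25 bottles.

C(25,8) = 25!/(8! x (25-8)!).

Final answer: C(25,8) = 1081575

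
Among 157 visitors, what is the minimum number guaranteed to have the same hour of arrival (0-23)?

There are 24 possible values for hour of arrival (0-23). With 157 visitors and 24 categories, by pigeonhole: ceiling(157/24).

Final answer: 7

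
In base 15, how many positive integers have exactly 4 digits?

In base 15, the leading digit has 14 choices (1..14); each of the remaining 3 digits has 15 choices.
Total: 14 x 15^3.

Final answer: 47250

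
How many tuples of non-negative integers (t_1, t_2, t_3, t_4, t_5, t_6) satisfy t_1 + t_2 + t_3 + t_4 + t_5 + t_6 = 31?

Stars and bars with 31 stars and 5 bars:
C(31+6-1, 6-1) = C(36,5).

Final answer: C(36,5) = 376992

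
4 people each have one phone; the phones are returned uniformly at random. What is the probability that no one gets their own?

D(n) = (n-1)(D(n-1) + D(n-2)), D(0)=1, D(1)=0.
Building up: D(2)=1, D(3)=2, D(4)=9.
Total arrangements: 4! = 24.
Probability = D(4)/4! = 3/8.

Final answer: D(4)/4! = 9/24 = 0.375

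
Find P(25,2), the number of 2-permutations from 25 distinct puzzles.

P(25,2) = 25!/(25-2)! = 25!/23!.

Final answer: P(25,2) = 600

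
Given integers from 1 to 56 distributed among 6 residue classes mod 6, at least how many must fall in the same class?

By pigeonhole with 56 objects and 6 categories: ceiling(56/6).

Final answer: 10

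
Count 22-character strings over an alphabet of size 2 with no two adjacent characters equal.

Let g(n) count such strings. g(1) = 2, and each valid string of length n-1 extends in 1 ways (any symbol but the last), so g(n) = 1 g(n-1).
Total: g(22) = 2 x 1^21.

Final answer: 2 x 1^{21} = 2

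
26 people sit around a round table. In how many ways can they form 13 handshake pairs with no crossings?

This is a standard Catalan-number count: the answer is C_n. Here n = 26/2 = 13.
C_n = C(2n,n) - C(2n,n+1), so C_{13} = C(26,13) - C(26,14) = 10400600 - 9657700.

Final answer: C_{13} = 742900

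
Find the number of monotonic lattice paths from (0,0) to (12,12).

Each path has 12 right steps and 12 up steps in some order (24 steps total).
Choose which 12 of the 24 steps are up: C(24,12).

Final answer: C(24,12) = 2704156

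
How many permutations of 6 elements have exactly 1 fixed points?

Choose which 1 elements are fixed: C(6,1) = 6.
Derange the remaining 5 using D(j) = (j-1)(D(j-1) + D(j-2)), D(0)=1, D(1)=0: D(2)=1, D(3)=2, D(4)=9, D(5)=44.
Total: 6 x 44.

Final answer: C(6,1) D(5) = 264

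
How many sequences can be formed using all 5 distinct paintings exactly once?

The number of ways to arrange 5 distinct objects is 5!.

Final answer: 5! = 120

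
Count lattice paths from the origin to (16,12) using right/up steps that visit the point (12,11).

Paths (0,0)->(12,11): C(23,11) = 1352078.
Paths (12,11)->(16,12): C(5,1) = 5.
By multiplication principle: 1352078 x 5.

Final answer: 6760390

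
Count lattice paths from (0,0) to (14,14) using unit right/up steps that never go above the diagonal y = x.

Total monotonic paths to (14,14): C(28,14) = 40116600.
A path is bad iff it touches y = x + 1; reflecting its initial segment maps bad paths bijectively onto all paths to (13,15), of which there are C(28,15) = 37442160.
Valid Dyck paths: 40116600 - 37442160.
(These counts are the Catalan numbers.)

Final answer: C_{14} = 2674440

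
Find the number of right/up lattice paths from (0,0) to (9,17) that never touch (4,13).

Total paths to (9,17): C(26,17) = 3124550.
Paths through (4,13): C(17,13) x C(9,4) = 299880.
Avoiding (4,13): 3124550 - 299880.

Final answer: 2824670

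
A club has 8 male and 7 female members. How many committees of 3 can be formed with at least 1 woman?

Sum over valid woman counts:
C(7,1)C(8,2) = 196
C(7,2)C(8,1) = 168
C(7,3)C(8,0) = 35
Total: 196 + 168 + 35.

Final answer: 399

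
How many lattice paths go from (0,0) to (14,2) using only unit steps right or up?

Each path has 14 right steps and 2 up steps in some order (16 steps total).
Choose which 2 of the 16 steps are up: C(16,2).

Final answer: C(16,2) = 120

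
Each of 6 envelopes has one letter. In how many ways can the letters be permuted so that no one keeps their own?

D(n) = (n-1)(D(n-1) + D(n-2)), D(0)=1, D(1)=0.
D(2) = 1 x (0 + 1) = 1
D(3) = 2 x (1 + 0) = 2
D(4) = 3 x (2 + 1) = 9
D(5) = 4 x (9 + 2) = 44
D(6) = 5 x (D(5) + D(4)) = 5 x (44 + 9)

Final answer: D(6) = 265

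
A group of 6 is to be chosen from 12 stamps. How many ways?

C(12,6) = 12!/(6! x (12-6)!).

Final answer: C(12,6) = 924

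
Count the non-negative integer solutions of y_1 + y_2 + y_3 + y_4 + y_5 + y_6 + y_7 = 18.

Stars and bars with 18 stars and 6 bars:
C(18+7-1, 7-1) = C(24,6).

Final answer: C(24,6) = 134596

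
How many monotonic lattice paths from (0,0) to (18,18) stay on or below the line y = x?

Total monotonic paths to (18,18): C(36,18) = 9075135300.
A path is bad iff it touches y = x + 1; reflecting its initial segment maps bad paths bijectively onto all paths to (17,19), of which there are C(36,19) = 8597496600.
Valid Dyck paths: 9075135300 - 8597496600.
(These counts are the Catalan numbers.)

Final answer: C_{18} = 477638700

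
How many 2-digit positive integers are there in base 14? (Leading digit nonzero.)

These are the integers in [14^1, 14^2), so the count is 14^2 - 14^1 = 13 x 14^1.

Final answer: 182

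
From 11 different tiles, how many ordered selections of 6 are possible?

P(11,6) = 11!/(11-6)! = 11!/5!.

Final answer: P(11,6) = 332640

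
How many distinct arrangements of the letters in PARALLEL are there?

Letters (A:2, E:1, L:3, P:1, R:1). Total letters: 8.
Permutations = 8!/(3! x 2!).

Final answer: 3360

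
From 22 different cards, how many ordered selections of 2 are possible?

P(22,2) = 22!/(22-2)! = 22!/20!.

Final answer: P(22,2) = 462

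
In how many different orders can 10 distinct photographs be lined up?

The number of ways to arrange 10 distinct objects is 10!.

Final answer: 10! = 3628800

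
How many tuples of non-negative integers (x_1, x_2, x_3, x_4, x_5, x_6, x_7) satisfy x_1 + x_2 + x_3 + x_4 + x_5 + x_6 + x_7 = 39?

Stars and bars with 39 stars and 6 bars:
C(39+7-1, 7-1) = C(45,6).

Final answer: C(45,6) = 8145060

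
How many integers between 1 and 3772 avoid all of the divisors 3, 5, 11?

|div by 3|=1257, |div by 5|=754, |div by 11|=342.
|div by 3&5|=251, |div by 3&11|=114, |div by 5&11|=68, |div by all|=22.
By inclusion-exclusion, divisible by at least one: 1257+754+342-251-114-68+22 = 1942.
Not divisible by any: 3772 - 1942.

Final answer: 1830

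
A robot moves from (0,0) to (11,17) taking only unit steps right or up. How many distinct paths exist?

Each path has 11 right steps and 17 up steps in some order (28 steps total).
Choose which 17 of the 28 steps are up: C(28,17).

Final answer: C(28,17) = 21474180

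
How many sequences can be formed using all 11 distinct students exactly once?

The number of ways to arrange 11 distinct objects is 11!.

Final answer: 11! = 39916800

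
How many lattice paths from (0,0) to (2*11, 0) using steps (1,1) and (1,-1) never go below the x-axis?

Total monotonic paths to (11,11): C(22,11) = 705432.
A path is bad iff it touches y = x + 1; reflecting its initial segment maps bad paths bijectively onto all paths to (10,12), of which there are C(22,12) = 646646.
Valid Dyck paths: 705432 - 646646.
(Check: C(22,11) - C(22,12) = C(22,11)/12, the Catalan number C_{11}.)

Final answer: C_{11} = 58786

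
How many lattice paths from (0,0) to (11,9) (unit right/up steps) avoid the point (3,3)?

Total paths to (11,9): C(20,9) = 167960.
Paths through (3,3): C(6,3) x C(14,6) = 60060.
Avoiding (3,3): 167960 - 60060.

Final answer: 107900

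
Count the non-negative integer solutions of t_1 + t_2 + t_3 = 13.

Stars and bars with 13 stars and 2 bars:
C(13+3-1, 3-1) = C(15,2).

Final answer: C(15,2) = 105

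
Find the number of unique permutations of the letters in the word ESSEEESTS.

Letters (E:4, S:4, T:1). Total letters: 9.
Permutations = 9!/(4! x 4!).

Final answer: 630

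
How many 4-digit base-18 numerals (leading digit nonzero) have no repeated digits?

The leading digit has 17 choices (anything but zero); the next has 17 (anything but the first), then 16, and so on, one fewer each time.
Total: 17 x 17 x 16 x 15.

Final answer: 69360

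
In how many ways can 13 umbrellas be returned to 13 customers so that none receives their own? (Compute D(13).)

D(n) = (n-1)(D(n-1) + D(n-2)), D(0)=1, D(1)=0.
D(2) = 1 x (0 + 1) = 1
D(3) = 2 x (1 + 0) = 2
D(4) = 3 x (2 + 1) = 9
D(5) = 4 x (9 + 2) = 44
D(6) = 5 x (44 + 9) = 265
D(7) = 6 x (265 + 44) = 1854
D(8) = 7 x (1854 + 265) = 14833
D(9) = 8 x (14833 + 1854) = 133496
D(10) = 9 x (133496 + 14833) = 1334961
D(11) = 10 x (1334961 + 133496) = 14684570
D(12) = 11 x (14684570 + 1334961) = 176214841
D(13) = 12 x (D(12) + D(11)) = 12 x (176214841 + 14684570)

Final answer: D(13) = 2290792932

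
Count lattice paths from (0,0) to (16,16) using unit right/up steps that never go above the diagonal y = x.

Total monotonic paths to (16,16): C(32,16) = 601080390.
Reflecting each bad path at its first crossing gives a bijection with paths to (15,17): C(32,17) = 565722720.
Valid Dyck paths: 601080390 - 565722720.
(These counts are the Catalan numbers.)

Final answer: C_{16} = 35357670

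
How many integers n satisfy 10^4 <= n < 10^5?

These are the integers in [10^4, 10^5), so the count is 10^5 - 10^4 = 9 x 10^4.

Final answer: 90000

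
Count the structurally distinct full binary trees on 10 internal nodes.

This is a standard Catalan-number count: the answer is C_n. Here n = 10.
C_n = (2n)!/(n!(n+1)!), so C_{10} = 20!/(10! x 11!) = C(20,10)/11 = 184756/11.

Final answer: C_{10} = 16796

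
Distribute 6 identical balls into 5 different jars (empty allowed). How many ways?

Stars and bars: C(n+k-1, k-1) = C(10,4).

Final answer: C(10,4) = 210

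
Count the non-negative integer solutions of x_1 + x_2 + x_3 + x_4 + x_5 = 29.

Stars and bars with 29 stars and 4 bars:
C(29+5-1, 5-1) = C(33,4).

Final answer: C(33,4) = 40920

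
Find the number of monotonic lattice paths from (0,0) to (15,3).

Each path has 15 right steps and 3 up steps in some order (18 steps total).
Choose which 3 of the 18 steps are up: C(18,3).

Final answer: C(18,3) = 816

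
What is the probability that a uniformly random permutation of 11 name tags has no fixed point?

Use the recurrence D(n) = (n-1)(D(n-1) + D(n-2)) with D(0)=1, D(1)=0.
Building up: D(2)=1, D(3)=2, D(4)=9, D(5)=44, D(6)=265, D(7)=1854, D(8)=14833, D(9)=133496, D(10)=1334961, D(11)=14684570.
Total arrangements: 11! = 39916800.
Probability = D(11)/11! = 1468457/3991680.

Final answer: D(11)/11! = 14684570/39916800 = 0.367879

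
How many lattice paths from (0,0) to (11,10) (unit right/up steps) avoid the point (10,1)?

Total paths to (11,10): C(21,10) = 352716.
Paths through (10,1): C(11,1) x C(10,9) = 110.
Avoiding (10,1): 352716 - 110.

Final answer: 352606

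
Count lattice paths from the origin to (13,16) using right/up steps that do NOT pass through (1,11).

Total paths to (13,16): C(29,16) = 67863915.
Paths through (1,11): C(12,11) x C(17,5) = 74256.
Avoiding (1,11): 67863915 - 74256.

Final answer: 67789659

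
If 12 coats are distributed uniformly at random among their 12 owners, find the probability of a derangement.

D(n) = (n-1)(D(n-1) + D(n-2)), D(0)=1, D(1)=0.
Building up: D(2)=1, D(3)=2, D(4)=9, D(5)=44, D(6)=265, D(7)=1854, D(8)=14833, D(9)=133496, D(10)=1334961, D(11)=14684570, D(12)=176214841.
Total arrangements: 12! = 479001600.
Probability = D(12)/12! = 16019531/43545600.

Final answer: D(12)/12! = 176214841/479001600 = 0.367879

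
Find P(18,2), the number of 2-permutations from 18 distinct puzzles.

P(18,2) = 18!/(18-2)! = 18!/16!.

Final answer: P(18,2) = 306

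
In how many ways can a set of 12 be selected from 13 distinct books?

C(13,12) = 13!/(12! x 1!).

Final answer: \binom{13}{12} = 13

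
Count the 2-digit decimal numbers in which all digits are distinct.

First digit: 9 (not 0). Second: 9 (not first). Third: 8, etc.
Total: 9 x 9.

Final answer: 81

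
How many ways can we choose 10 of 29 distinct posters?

C(29,10) = 29!/(10! x 19!).

Final answer: \binom{29}{10} = 20030010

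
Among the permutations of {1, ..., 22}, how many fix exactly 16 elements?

Choose which 16 elements are fixed: C(22,16) = 74613.
Derange the remaining 6 using D(j) = (j-1)(D(j-1) + D(j-2)), D(0)=1, D(1)=0: D(2)=1, D(3)=2, D(4)=9, D(5)=44, D(6)=265.
Total: 74613 x 265.

Final answer: C(22,16) D(6) = 19772445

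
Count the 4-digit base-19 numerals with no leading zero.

These are the integers in [19^3, 19^4), so the count is 19^4 - 19^3 = 18 x 19^3.

Final answer: 123462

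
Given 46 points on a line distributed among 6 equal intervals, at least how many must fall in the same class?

By pigeonhole with 46 objects and 6 categories: ceiling(46/6).

Final answer: 8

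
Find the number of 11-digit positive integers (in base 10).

The leading digit cannot be 0 (9 options); the other 10 digits can be anything (10 options each).
Total: 9 x 10^10.

Final answer: 90000000000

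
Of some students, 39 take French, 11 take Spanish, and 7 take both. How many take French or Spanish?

|A union B| = |A| + |B| - |A intersect B| = 39 + 11 - 7.

Final answer: 43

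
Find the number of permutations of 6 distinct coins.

The number of ways to arrange 6 distinct objects is 6!.

Final answer: 6! = 720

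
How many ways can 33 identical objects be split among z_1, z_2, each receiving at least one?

Substitute z'_i = z_i - 1 (so z'_i >= 0). Then sum z'_i = 33 - 2 = 31.
Stars and bars: C(31+2-1, 2-1) = C(32,1).

Final answer: C(32,1) = 32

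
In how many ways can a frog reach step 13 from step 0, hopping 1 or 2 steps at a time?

Let f(n) count the ways. The last step is size 1 or 2, so f(n) = f(n-1) + f(n-2) with f(1)=1, f(2)=2.
Computing successive values: f(1)=1, f(2)=2, f(3)=3, f(4)=5, f(5)=8, f(6)=13, f(7)=21, f(8)=34, f(9)=55, f(10)=89, f(11)=144, f(12)=233, f(13)=377.

Final answer: 377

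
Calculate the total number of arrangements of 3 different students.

The number of ways to arrange 3 distinct objects is 3!.

Final answer: 3! = 6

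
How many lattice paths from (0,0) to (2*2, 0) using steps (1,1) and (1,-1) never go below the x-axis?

Total monotonic paths to (2,2): C(4,2) = 6.
Paths that cross above y=x (reflection bijection): C(4,3) = 4.
Valid Dyck paths: 6 - 4.
(This is the Catalan number C_{2}.)

Final answer: C_{2} = 2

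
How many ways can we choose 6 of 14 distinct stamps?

C(14,6) = 14!/(6! x 8!).

Final answer: \binom{14}{6} = 3003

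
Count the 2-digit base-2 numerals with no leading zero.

These are the integers in [2^1, 2^2), so the count is 2^2 - 2^1 = 1 x 2^1.

Final answer: 2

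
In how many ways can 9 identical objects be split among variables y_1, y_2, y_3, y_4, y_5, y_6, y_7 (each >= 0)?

Stars and bars with 9 stars and 6 bars:
C(9+7-1, 7-1) = C(15,6).

Final answer: C(15,6) = 5005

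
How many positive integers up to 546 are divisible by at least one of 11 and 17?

Multiples of 11: 49. Multiples of 17: 32. Of both (lcm=187): 2.
By inclusion-exclusion: 49 + 32 - 2.

Final answer: 79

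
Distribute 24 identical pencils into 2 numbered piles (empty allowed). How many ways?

Stars and bars: C(n+k-1, k-1) = C(25,1).

Final answer: C(25,1) = 25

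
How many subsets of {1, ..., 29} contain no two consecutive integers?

Condition on whether n belongs to the subset: if not, any valid subset of {1, ..., n-1} works (a(n-1)); if so, n-1 is excluded and the rest is a valid subset of {1, ..., n-2} (a(n-2)). Hence a(n) = a(n-1) + a(n-2), a(1)=2, a(2)=3.
Computing successive values: a(1)=2, a(2)=3, a(3)=5, a(4)=8, a(5)=13, a(6)=21, a(7)=34, a(8)=55, a(9)=89, a(10)=144, a(11)=233, a(12)=377, a(13)=610, a(14)=987, a(15)=1597, a(16)=2584, a(17)=4181, a(18)=6765, a(19)=10946, a(20)=17711, a(21)=28657, a(22)=46368, a(23)=75025, a(24)=121393, a(25)=196418, a(26)=317811, a(27)=514229, a(28)=832040, a(29)=1346269.

Final answer: 1346269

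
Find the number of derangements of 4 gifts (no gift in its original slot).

Derangements satisfy D(n) = (n-1)(D(n-1) + D(n-2)), starting from D(0)=1, D(1)=0.
D(2) = 1 x (0 + 1) = 1
D(3) = 2 x (1 + 0) = 2
D(4) = 3 x (D(3) + D(2)) = 3 x (2 + 1)

Final answer: D(4) = 9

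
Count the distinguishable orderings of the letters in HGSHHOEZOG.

Letters (E:1, G:2, H:3, O:2, S:1, Z:1). Total letters: 10.
Permutations = 10!/(3! x 2! x 2!).

Final answer: 151200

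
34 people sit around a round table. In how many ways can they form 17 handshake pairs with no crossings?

This is counted by the nth Catalan number C_n. Here n = 34/2 = 17.
Using C_0 = 1 and C_(k+1) = C_k x 2(2k+1)/(k+2), build up term by term: C_1=1, C_2=2, C_3=5, C_4=14, C_5=42, C_6=132, C_7=429, C_8=1430, C_9=4862, C_10=16796, C_11=58786, C_12=208012, C_13=742900, C_14=2674440, C_15=9694845, C_16=35357670, C_17=129644790.

Final answer: C_{17} = 129644790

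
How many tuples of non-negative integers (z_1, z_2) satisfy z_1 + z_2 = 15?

Stars and bars with 15 stars and 1 bars:
C(15+2-1, 2-1) = C(16,1).

Final answer: C(16,1) = 16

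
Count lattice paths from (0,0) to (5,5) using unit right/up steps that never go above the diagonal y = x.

Total monotonic paths to (5,5): C(10,5) = 252.
A path is bad iff it touches y = x + 1; reflecting its initial segment maps bad paths bijectively onto all paths to (4,6), of which there are C(10,6) = 210.
Valid Dyck paths: 252 - 210.
(Check: C(10,5) - C(10,6) = C(10,5)/6, the Catalan number C_{5}.)

Final answer: C_{5} = 42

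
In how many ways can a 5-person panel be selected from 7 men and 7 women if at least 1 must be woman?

Sum over valid woman counts:
C(7,1)C(7,4) = 245
C(7,2)C(7,3) = 735
C(7,3)C(7,2) = 735
C(7,4)C(7,1) = 245
C(7,5)C(7,0) = 21
Total: 245 + 735 + 735 + 245 + 21.

Final answer: 1981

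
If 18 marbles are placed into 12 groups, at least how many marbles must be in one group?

By the pigeonhole principle: ceiling(18/12).

Final answer: 2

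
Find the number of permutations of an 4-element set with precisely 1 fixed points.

Choose which 1 elements are fixed: C(4,1) = 4.
Derange the remaining 3 using D(j) = (j-1)(D(j-1) + D(j-2)), D(0)=1, D(1)=0: D(2)=1, D(3)=2.
Total: 4 x 2.

Final answer: C(4,1) D(3) = 8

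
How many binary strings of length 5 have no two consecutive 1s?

A valid string ends in 0 (append to any length-(n-1) valid string) or in 01 (append to any length-(n-2) valid string), so a(n) = a(n-1) + a(n-2) with a(1)=2, a(2)=3.
Building up term by term: a(1)=2, a(2)=3, a(3)=5, a(4)=8, a(5)=13.

Final answer: 13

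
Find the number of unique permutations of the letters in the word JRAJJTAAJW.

Letters (A:3, J:4, R:1, T:1, W:1). Total letters: 10.
Permutations = 10!/(4! x 3!).

Final answer: 25200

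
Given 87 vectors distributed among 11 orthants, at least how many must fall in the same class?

By pigeonhole with 87 objects and 11 categories: ceiling(87/11).

Final answer: 8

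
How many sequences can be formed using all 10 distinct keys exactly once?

The number of ways to arrange 10 distinct objects is 10!.

Final answer: 10! = 3628800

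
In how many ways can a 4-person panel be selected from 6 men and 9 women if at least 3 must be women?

Sum over valid woman counts:
C(9,3)C(6,1) = 504
C(9,4)C(6,0) = 126
Total: 504 + 126.

Final answer: 630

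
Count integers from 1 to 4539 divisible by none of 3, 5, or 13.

|div by 3|=1513, |div by 5|=907, |div by 13|=349.
|div by 3&5|=302, |div by 3&13|=116, |div by 5&13|=69, |div by all|=23.
By inclusion-exclusion, divisible by at least one: 1513+907+349-302-116-69+23 = 2305.
Not divisible by any: 4539 - 2305.

Final answer: 2234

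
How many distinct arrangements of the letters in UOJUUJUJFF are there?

Letters (F:2, J:3, O:1, U:4). Total letters: 10.
Permutations = 10!/(4! x 3! x 2!).

Final answer: 12600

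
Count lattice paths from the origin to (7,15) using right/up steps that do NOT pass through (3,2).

Total paths to (7,15): C(22,15) = 170544.
Paths through (3,2): C(5,2) x C(17,13) = 23800.
Avoiding (3,2): 170544 - 23800.

Final answer: 146744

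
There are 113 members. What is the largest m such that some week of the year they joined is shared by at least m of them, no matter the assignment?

There are 52 possible values for week of the year they joined. With 113 members and 52 categories, by pigeonhole: ceiling(113/52).

Final answer: 3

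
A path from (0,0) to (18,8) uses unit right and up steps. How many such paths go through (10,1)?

Paths (0,0)->(10,1): C(11,1) = 11.
Paths (10,1)->(18,8): C(15,7) = 6435.
By multiplication principle: 11 x 6435.

Final answer: 70785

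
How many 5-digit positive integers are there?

These are the integers in [10^4, 10^5), so the count is 10^5 - 10^4 = 9 x 10^4.

Final answer: 90000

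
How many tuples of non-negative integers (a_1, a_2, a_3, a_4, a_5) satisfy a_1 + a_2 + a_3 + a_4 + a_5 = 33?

Stars and bars with 33 stars and 4 bars:
C(33+5-1, 5-1) = C(37,4).

Final answer: C(37,4) = 66045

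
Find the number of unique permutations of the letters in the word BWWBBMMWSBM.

Letters (B:4, M:3, S:1, W:3). Total letters: 11.
Permutations = 11!/(4! x 3! x 3!).

Final answer: 46200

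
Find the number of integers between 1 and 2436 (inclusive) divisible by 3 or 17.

Multiples of 3: 812. Multiples of 17: 143. Of both (lcm=51): 47.
By inclusion-exclusion: 812 + 143 - 47.

Final answer: 908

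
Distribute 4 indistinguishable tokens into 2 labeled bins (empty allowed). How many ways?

Stars and bars: C(n+k-1, k-1) = C(5,1).

Final answer: C(5,1) = 5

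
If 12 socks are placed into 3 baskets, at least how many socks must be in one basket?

By the pigeonhole principle: ceiling(12/3).

Final answer: 4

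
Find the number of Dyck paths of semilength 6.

Total monotonic paths to (6,6): C(12,6) = 924.
By the reflection principle, paths that go above the diagonal number C(12,7) = 792.
Valid Dyck paths: 924 - 792.
(Equivalently, C_{6} = C(12,6)/7 = 924/7.)

Final answer: C_{6} = 132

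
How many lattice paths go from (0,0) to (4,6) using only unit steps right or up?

Each path has 4 right steps and 6 up steps in some order (10 steps total).
Choose which 6 of the 10 steps are up: C(10,6).

Final answer: C(10,6) = 210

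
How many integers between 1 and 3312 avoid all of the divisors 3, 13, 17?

|div by 3|=1104, |div by 13|=254, |div by 17|=194.
|div by 3&13|=84, |div by 3&17|=64, |div by 13&17|=14, |div by all|=4.
By inclusion-exclusion, divisible by at least one: 1104+254+194-84-64-14+4 = 1394.
Not divisible by any: 3312 - 1394.

Final answer: 1918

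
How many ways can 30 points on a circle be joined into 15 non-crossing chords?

This is counted by the nth Catalan number C_n. Here n = 30/2 = 15.
C_n = C(2n,n)/(n+1), so C_{15} = C(30,15)/16 = 155117520/16.

Final answer: C_{15} = 9694845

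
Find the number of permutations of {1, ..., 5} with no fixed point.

D(n) = (n-1)(D(n-1) + D(n-2)), D(0)=1, D(1)=0.
D(2) = 1 x (0 + 1) = 1
D(3) = 2 x (1 + 0) = 2
D(4) = 3 x (2 + 1) = 9
D(5) = 4 x (D(4) + D(3)) = 4 x (9 + 2)

Final answer: D(5) = 44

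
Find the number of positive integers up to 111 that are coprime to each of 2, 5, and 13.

|div by 2|=55, |div by 5|=22, |div by 13|=8.
|div by 2&5|=11, |div by 2&13|=4, |div by 5&13|=1, |div by all|=0.
By inclusion-exclusion, divisible by at least one: 55+22+8-11-4-1+0 = 69.
Not divisible by any: 111 - 69.

Final answer: 42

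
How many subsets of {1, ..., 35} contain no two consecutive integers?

Condition on whether n belongs to the subset: if not, any valid subset of {1, ..., n-1} works (a(n-1)); if so, n-1 is excluded and the rest is a valid subset of {1, ..., n-2} (a(n-2)). Hence a(n) = a(n-1) + a(n-2), a(1)=2, a(2)=3.
Building up term by term: a(1)=2, a(2)=3, a(3)=5, a(4)=8, a(5)=13, a(6)=21, a(7)=34, a(8)=55, a(9)=89, a(10)=144, a(11)=233, a(12)=377, a(13)=610, a(14)=987, a(15)=1597, a(16)=2584, a(17)=4181, a(18)=6765, a(19)=10946, a(20)=17711, a(21)=28657, a(22)=46368, a(23)=75025, a(24)=121393, a(25)=196418, a(26)=317811, a(27)=514229, a(28)=832040, a(29)=1346269, a(30)=2178309, a(31)=3524578, a(32)=5702887, a(33)=9227465, a(34)=14930352, a(35)=24157817.

Final answer: 24157817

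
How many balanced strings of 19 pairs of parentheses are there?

The structures are counted by the Catalan number C_n. Here n = 19 (pairs).
C_n = C(2n,n) - C(2n,n+1), so C_{19} = C(38,19) - C(38,20) = 35345263800 - 33578000610.

Final answer: C_{19} = 1767263190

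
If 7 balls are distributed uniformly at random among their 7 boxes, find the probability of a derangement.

Use the recurrence D(n) = (n-1)(D(n-1) + D(n-2)) with D(0)=1, D(1)=0.
Building up: D(2)=1, D(3)=2, D(4)=9, D(5)=44, D(6)=265, D(7)=1854.
Total arrangements: 7! = 5040.
Probability = D(7)/7! = 103/280.

Final answer: D(7)/7! = 1854/5040 = 0.367857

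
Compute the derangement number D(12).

Derangements satisfy D(n) = (n-1)(D(n-1) + D(n-2)), starting from D(0)=1, D(1)=0.
Building up: D(2)=1, D(3)=2, D(4)=9, D(5)=44, D(6)=265, D(7)=1854, D(8)=14833, D(9)=133496, D(10)=1334961, D(11)=14684570.
D(12) = 11 x (D(11) + D(10)) = 11 x (14684570 + 1334961).

Final answer: D(12) = 176214841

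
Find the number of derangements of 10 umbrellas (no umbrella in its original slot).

Derangements satisfy D(n) = (n-1)(D(n-1) + D(n-2)), starting from D(0)=1, D(1)=0.
D(2) = 1 x (0 + 1) = 1
D(3) = 2 x (1 + 0) = 2
D(4) = 3 x (2 + 1) = 9
D(5) = 4 x (9 + 2) = 44
D(6) = 5 x (44 + 9) = 265
D(7) = 6 x (265 + 44) = 1854
D(8) = 7 x (1854 + 265) = 14833
D(9) = 8 x (14833 + 1854) = 133496
D(10) = 9 x (D(9) + D(8)) = 9 x (133496 + 14833)

Final answer: D(10) = 1334961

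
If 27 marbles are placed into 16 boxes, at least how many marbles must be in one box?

By the pigeonhole principle: ceiling(27/16).

Final answer: 2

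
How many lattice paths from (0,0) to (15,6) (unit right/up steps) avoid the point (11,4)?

Total paths to (15,6): C(21,6) = 54264.
Paths through (11,4): C(15,4) x C(6,2) = 20475.
Avoiding (11,4): 54264 - 20475.

Final answer: 33789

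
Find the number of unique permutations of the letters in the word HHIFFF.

Letters (F:3, H:2, I:1). Total letters: 6.
Permutations = 6!/(3! x 2!).

Final answer: 60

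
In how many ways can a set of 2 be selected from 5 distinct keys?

C(5,2) = 5!/(2! x (5-2)!).

Final answer: C(5,2) = 10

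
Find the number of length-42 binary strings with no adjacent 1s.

A valid string ends in 0 (append to any length-(n-1) valid string) or in 01 (append to any length-(n-2) valid string), so a(n) = a(n-1) + a(n-2) with a(1)=2, a(2)=3.
Iterating the recurrence: a(1)=2, a(2)=3, a(3)=5, a(4)=8, a(5)=13, a(6)=21, a(7)=34, a(8)=55, a(9)=89, a(10)=144, a(11)=233, a(12)=377, a(13)=610, a(14)=987, a(15)=1597, a(16)=2584, a(17)=4181, a(18)=6765, a(19)=10946, a(20)=17711, a(21)=28657, a(22)=46368, a(23)=75025, a(24)=121393, a(25)=196418, a(26)=317811, a(27)=514229, a(28)=832040, a(29)=1346269, a(30)=2178309, a(31)=3524578, a(32)=5702887, a(33)=9227465, a(34)=14930352, a(35)=24157817, a(36)=39088169, a(37)=63245986, a(38)=102334155, a(39)=165580141, a(40)=267914296, a(41)=433494437, a(42)=701408733.

Final answer: 701408733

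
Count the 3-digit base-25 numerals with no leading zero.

These are the integers in [25^2, 25^3), so the count is 25^3 - 25^2 = 24 x 25^2.

Final answer: 15000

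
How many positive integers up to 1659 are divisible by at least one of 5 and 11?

Multiples of 5: 331. Multiples of 11: 150. Of both (lcm=55): 30.
By inclusion-exclusion: 331 + 150 - 30.

Final answer: 451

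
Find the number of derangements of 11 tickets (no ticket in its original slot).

Use the recurrence D(n) = (n-1)(D(n-1) + D(n-2)) with D(0)=1, D(1)=0.
D(2) = 1 x (0 + 1) = 1
D(3) = 2 x (1 + 0) = 2
D(4) = 3 x (2 + 1) = 9
D(5) = 4 x (9 + 2) = 44
D(6) = 5 x (44 + 9) = 265
D(7) = 6 x (265 + 44) = 1854
D(8) = 7 x (1854 + 265) = 14833
D(9) = 8 x (14833 + 1854) = 133496
D(10) = 9 x (133496 + 14833) = 1334961
D(11) = 10 x (D(10) + D(9)) = 10 x (1334961 + 133496)

Final answer: D(11) = 14684570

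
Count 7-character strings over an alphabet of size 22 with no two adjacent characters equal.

Let g(n) count such strings. g(1) = 22, and each valid string of length n-1 extends in 21 ways (any symbol but the last), so g(n) = 21 g(n-1).
Total: g(7) = 22 x 21^6.

Final answer: 22 x 21^{6} = 1886854662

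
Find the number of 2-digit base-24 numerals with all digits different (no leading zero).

First digit: 23 (nonzero). Second: 23 (not first). Third: 22, etc.
Total: 23 x 23.

Final answer: 529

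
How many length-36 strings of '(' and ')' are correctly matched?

This is a standard Catalan-number count: the answer is C_n. Here n = 18 (pairs).
C_n = C(2n,n)/(n+1), so C_{18} = C(36,18)/19 = 9075135300/19.

Final answer: C_{18} = 477638700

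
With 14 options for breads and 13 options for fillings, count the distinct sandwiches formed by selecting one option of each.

By the multiplication principle: 14 x 13.

Final answer: 182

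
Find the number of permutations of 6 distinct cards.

The number of ways to arrange 6 distinct objects is 6!.

Final answer: 6! = 720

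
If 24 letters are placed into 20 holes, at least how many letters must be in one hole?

By the pigeonhole principle: ceiling(24/20).

Final answer: 2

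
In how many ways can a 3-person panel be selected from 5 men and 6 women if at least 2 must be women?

Sum over valid woman counts:
C(6,2)C(5,1) = 75
C(6,3)C(5,0) = 20
Total: 75 + 20.

Final answer: 95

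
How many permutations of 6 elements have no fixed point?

Use the recurrence D(n) = (n-1)(D(n-1) + D(n-2)) with D(0)=1, D(1)=0.
Building up: D(2)=1, D(3)=2, D(4)=9, D(5)=44.
D(6) = 5 x (D(5) + D(4)) = 5 x (44 + 9).

Final answer: D(6) = 265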